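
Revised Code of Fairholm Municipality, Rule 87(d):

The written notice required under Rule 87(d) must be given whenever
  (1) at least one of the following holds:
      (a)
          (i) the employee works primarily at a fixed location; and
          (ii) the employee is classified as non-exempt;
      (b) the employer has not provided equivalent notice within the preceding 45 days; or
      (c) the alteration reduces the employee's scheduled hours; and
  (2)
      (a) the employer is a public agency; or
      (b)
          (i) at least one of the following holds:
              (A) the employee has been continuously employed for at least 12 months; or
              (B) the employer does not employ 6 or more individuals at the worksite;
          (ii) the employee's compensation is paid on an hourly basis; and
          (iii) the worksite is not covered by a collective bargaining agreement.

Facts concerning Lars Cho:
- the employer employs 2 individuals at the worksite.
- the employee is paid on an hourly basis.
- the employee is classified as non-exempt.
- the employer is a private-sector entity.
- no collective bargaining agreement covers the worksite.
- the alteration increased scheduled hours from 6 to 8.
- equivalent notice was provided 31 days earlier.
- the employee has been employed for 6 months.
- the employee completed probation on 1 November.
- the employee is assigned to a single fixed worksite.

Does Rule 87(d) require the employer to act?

Yes — required.

(i) fixed location — met.
(ii) non-exempt — satisfied.
So (a) is satisfied (T AND T).
(b) no recent notice — not met.
(c) hours reduced — fails.
(1): T OR F OR F → true.
(a) public agency — fails.
(A) tenure ≥ 12 mo. — not met.
(B) not (≥ 6 at site) — satisfied.
(i): F OR T → true.
(ii) hourly-paid — satisfied.
(iii) no CBA — holds.
So (b) is satisfied (T AND T AND T).
(2): F OR T → true.
So Overall is satisfied (T AND T).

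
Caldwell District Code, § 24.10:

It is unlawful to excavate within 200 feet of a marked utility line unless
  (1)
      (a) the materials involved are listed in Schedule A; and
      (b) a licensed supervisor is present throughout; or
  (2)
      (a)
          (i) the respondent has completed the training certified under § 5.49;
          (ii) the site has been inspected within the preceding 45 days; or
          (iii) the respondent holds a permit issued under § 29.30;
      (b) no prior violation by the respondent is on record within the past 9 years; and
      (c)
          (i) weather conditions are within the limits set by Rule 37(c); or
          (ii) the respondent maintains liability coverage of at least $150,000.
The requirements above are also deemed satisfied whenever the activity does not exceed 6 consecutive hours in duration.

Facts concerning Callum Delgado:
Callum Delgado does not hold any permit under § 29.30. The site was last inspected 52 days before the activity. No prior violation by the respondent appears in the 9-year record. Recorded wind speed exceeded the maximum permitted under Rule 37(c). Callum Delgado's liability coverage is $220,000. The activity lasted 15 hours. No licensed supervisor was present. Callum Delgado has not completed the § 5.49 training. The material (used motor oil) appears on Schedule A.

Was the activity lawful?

(a) Schedule A material — met.
(b) supervisor present — fails.
(1) = T AND F = false.
(i) training certified — not met.
(ii) site inspected — fails.
(iii) holds permit — not met.
(a) = F OR F OR F = false.
(b) no prior violation — met.
(i) weather ok — not met.
(ii) coverage ≥ $150,000 — met.
So (c) is satisfied (F OR T).
(2): F AND T AND T → false.
So Overall is not satisfied (F OR F).
Exception (≤ 6 hrs duration) — not satisfied.
Result: main false OR exception false → false.

No — unlawful.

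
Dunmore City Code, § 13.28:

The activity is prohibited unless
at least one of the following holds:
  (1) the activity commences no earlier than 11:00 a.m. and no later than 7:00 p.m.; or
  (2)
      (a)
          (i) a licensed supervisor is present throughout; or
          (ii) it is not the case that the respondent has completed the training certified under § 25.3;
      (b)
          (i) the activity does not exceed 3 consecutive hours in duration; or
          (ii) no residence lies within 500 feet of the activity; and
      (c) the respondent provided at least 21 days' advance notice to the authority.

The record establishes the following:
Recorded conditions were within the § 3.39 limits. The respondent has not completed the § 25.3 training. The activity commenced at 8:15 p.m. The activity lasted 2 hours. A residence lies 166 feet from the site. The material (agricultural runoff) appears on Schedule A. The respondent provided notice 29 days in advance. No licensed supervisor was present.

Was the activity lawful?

(1) start within hours — not met.
(i) supervisor present — fails.
(ii) not (training certified) — met.
So (a) is satisfied (F OR T).
(i) ≤ 3 hrs duration — holds.
(ii) no residence in 500 ft — fails.
(b): T OR F → true.
(c) ≥21 days' notice — holds.
So (2) is satisfied (T AND T AND T).
Overall: F OR T → true.

Yes — lawful.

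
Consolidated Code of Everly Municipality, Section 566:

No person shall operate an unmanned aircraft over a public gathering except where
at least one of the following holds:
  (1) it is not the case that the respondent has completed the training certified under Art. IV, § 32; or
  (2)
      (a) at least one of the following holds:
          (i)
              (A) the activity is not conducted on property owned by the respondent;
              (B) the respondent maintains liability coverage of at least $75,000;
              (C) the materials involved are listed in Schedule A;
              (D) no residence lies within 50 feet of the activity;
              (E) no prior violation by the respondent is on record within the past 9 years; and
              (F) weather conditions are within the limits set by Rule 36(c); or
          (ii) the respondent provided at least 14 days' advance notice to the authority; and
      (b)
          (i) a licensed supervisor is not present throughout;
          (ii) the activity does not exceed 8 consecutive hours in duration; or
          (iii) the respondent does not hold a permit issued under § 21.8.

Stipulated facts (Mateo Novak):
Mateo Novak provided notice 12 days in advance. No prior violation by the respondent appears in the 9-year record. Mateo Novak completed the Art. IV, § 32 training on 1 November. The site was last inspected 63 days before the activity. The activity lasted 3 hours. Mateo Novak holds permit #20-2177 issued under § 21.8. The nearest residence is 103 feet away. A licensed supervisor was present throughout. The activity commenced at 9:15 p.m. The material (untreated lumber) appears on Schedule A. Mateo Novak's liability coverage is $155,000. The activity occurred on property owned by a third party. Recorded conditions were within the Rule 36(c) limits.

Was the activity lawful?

(1) not (training certified) — not met.
(A) not (own property) — holds.
(B) coverage ≥ $75,000 — holds.
(C) Schedule A material — satisfied.
(D) no residence in 50 ft — holds.
(E) no prior violation — met.
(F) weather ok — satisfied.
(i): T AND T AND T AND T AND T AND T → true.
(ii) ≥14 days' notice — not met.
(a) = T OR F = true.
(i) not (supervisor present) — fails.
(ii) ≤ 8 hrs duration — satisfied.
(iii) not (holds permit) — fails.
(b) = F OR T OR F = true.
So (2) is satisfied (T AND T).
So Overall is satisfied (F OR T).

Yes — lawful.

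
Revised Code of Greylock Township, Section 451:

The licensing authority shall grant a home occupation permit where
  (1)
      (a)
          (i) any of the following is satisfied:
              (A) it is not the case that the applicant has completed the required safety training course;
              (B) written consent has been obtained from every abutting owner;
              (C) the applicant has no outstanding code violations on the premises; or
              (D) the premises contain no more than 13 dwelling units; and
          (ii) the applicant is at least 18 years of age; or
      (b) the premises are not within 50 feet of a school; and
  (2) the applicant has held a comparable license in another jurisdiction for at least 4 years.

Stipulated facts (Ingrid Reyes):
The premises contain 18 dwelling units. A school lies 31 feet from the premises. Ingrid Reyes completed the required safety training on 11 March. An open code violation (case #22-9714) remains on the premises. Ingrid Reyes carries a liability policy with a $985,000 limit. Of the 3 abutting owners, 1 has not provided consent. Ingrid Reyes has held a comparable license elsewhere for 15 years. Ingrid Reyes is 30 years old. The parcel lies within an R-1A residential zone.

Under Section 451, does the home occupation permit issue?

(A) not (safety training) — fails.
(B) all abutters consent — not satisfied.
(C) no code violations — not satisfied.
(D) ≤ 13 units — not met.
(i) = F OR F OR F OR F = false.
(ii) age ≥ 18 — met.
(a) = F AND T = false.
(b) ≥50 ft from school — fails.
So (1) is not satisfied (F OR F).
(2) prior license ≥ 4 yr — met.
Overall: F AND T → false.

No — denied.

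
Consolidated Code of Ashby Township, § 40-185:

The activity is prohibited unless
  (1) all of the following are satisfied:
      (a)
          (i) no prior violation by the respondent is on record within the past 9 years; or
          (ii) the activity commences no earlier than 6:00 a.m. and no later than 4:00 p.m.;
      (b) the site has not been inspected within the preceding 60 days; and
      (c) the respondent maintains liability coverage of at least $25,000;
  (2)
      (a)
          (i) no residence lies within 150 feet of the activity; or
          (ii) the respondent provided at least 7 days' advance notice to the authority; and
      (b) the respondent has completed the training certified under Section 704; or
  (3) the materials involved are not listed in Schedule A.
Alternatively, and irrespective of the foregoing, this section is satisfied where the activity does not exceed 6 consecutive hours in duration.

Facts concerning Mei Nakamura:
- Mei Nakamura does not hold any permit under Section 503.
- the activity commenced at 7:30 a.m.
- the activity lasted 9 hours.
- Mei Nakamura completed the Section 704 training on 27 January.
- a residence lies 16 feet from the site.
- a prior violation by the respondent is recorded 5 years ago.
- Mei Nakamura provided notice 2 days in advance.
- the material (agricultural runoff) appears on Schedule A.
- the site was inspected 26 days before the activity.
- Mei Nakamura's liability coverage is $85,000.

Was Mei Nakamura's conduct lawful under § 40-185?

(i) no prior violation — not met.
(ii) start within hours — met.
So (a) is satisfied (F OR T).
(b) not (site inspected) — not satisfied.
(c) coverage ≥ $25,000 — satisfied.
(1): T AND F AND T → false.
(i) no residence in 150 ft — not satisfied.
(ii) ≥7 days' notice — not met.
(a): F OR F → false.
(b) training certified — satisfied.
(2): F AND T → false.
(3) not (Schedule A material) — fails.
Overall: F OR F OR F → false.
Exception (≤ 6 hrs duration) — not satisfied.
Result: main false OR exception false → false.

No — unlawful.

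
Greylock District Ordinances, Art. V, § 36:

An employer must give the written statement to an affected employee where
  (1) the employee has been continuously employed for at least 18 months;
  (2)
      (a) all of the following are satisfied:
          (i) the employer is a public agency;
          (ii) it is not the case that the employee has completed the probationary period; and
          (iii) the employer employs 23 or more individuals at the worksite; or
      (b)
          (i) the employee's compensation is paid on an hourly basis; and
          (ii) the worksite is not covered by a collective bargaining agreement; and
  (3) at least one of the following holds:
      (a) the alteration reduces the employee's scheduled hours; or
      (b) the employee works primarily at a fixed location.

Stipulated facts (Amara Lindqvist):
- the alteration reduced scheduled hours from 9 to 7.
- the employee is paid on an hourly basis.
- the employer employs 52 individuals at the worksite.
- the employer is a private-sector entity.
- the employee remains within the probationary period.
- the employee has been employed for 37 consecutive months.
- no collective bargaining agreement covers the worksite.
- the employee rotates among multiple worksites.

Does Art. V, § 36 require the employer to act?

(1) tenure ≥ 18 mo. — met.
(i) public agency — not satisfied.
(ii) not (past probation) — satisfied.
(iii) ≥ 23 at site — satisfied.
(a) = F AND T AND T = false.
(i) hourly-paid — satisfied.
(ii) no CBA — met.
(b): T AND T → true.
So (2) is satisfied (F OR T).
(a) hours reduced — met.
(b) fixed location — not met.
(3) = T OR F = true.
Overall: T AND T AND T → true.

Yes — required.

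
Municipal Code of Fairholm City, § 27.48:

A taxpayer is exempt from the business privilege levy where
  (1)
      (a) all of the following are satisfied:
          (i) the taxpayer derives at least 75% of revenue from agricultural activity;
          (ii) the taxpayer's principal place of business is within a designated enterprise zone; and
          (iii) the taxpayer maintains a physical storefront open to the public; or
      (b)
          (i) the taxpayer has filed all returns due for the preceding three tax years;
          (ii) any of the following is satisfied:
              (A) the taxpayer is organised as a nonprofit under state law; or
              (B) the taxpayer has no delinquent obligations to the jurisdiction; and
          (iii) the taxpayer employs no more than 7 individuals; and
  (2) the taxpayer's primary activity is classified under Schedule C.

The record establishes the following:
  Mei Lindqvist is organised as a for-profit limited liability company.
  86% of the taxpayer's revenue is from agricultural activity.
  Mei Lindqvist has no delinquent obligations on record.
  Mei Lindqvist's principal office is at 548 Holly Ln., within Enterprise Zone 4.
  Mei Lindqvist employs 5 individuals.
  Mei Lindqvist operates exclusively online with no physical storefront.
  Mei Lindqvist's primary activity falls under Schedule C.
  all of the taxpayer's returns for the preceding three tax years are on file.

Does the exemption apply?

Yes — exempt.

(i) ≥75% agricultural — met.
(ii) in enterprise zone — holds.
(iii) has storefront — not satisfied.
(a) = T AND T AND F = false.
(i) returns current — satisfied.
(A) nonprofit — fails.
(B) no delinquency — holds.
(ii) = F OR T = true.
(iii) ≤ 7 employees — satisfied.
(b): T AND T AND T → true.
(1): F OR T → true.
(2) Schedule C activity — met.
Overall = T AND T = true.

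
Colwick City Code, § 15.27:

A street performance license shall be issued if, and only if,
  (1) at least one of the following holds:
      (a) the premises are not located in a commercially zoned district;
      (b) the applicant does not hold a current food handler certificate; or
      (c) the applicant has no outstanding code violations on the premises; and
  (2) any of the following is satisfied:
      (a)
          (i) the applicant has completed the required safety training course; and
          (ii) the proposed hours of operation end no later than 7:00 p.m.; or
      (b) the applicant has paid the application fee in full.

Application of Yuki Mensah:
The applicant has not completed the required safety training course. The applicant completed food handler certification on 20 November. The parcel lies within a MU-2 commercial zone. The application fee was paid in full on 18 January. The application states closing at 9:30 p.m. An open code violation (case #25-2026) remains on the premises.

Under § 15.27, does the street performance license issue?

No — denied.

(a) not (commercially zoned) — not satisfied.
(b) not (food handler cert.) — not satisfied.
(c) no code violations — fails.
(1) = F OR F OR F = false.
(i) safety training — not met.
(ii) closes by 7 p.m. — not satisfied.
So (a) is not satisfied (F AND F).
(b) fee paid — holds.
(2): F OR T → true.
Overall = F AND T = false.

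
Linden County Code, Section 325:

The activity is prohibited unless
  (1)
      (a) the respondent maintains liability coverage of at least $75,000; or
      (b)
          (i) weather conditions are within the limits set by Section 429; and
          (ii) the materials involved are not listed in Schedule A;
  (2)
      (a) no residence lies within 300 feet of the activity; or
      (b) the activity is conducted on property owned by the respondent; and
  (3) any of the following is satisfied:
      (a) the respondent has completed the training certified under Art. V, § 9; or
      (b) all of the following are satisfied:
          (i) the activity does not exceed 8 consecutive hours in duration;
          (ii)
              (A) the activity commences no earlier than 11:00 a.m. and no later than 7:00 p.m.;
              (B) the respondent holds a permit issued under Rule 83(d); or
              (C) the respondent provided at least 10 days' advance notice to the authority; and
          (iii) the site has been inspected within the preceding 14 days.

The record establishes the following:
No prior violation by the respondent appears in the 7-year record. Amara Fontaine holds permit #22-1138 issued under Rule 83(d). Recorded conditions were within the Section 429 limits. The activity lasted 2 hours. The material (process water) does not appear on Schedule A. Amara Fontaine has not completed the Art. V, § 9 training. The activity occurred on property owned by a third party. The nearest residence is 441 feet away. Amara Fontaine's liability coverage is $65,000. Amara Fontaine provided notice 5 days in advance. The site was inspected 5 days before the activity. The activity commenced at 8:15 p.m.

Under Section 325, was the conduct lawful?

Yes — lawful.

(a) coverage ≥ $75,000 — not met.
(i) weather ok — satisfied.
(ii) not (Schedule A material) — met.
(b) = T AND T = true.
So (1) is satisfied (F OR T).
(a) no residence in 300 ft — met.
(b) own property — fails.
(2) = T OR F = true.
(a) training certified — not satisfied.
(i) ≤ 8 hrs duration — satisfied.
(A) start within hours — not met.
(B) holds permit — holds.
(C) ≥10 days' notice — not met.
(ii): F OR T OR F → true.
(iii) site inspected — holds.
(b): T AND T AND T → true.
So (3) is satisfied (F OR T).
Overall: T AND T AND T → true.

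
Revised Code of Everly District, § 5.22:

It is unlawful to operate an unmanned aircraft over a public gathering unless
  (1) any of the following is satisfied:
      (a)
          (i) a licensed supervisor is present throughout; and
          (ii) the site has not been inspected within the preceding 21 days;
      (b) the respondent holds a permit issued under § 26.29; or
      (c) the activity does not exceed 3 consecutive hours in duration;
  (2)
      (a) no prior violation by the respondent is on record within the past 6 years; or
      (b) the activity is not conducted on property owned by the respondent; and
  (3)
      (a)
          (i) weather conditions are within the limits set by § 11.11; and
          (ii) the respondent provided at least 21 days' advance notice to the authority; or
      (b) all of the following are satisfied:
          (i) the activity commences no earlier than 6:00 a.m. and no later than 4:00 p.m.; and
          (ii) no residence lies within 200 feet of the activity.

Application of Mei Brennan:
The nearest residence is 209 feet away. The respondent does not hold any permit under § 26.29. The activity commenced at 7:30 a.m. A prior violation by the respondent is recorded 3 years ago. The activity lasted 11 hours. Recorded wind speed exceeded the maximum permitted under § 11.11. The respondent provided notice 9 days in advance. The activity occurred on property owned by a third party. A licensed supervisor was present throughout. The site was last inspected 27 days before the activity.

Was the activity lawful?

Yes — lawful.

(i) supervisor present — met.
(ii) not (site inspected) — holds.
So (a) is satisfied (T AND T).
(b) holds permit — not satisfied.
(c) ≤ 3 hrs duration — fails.
So (1) is satisfied (T OR F OR F).
(a) no prior violation — fails.
(b) not (own property) — holds.
So (2) is satisfied (F OR T).
(i) weather ok — fails.
(ii) ≥21 days' notice — not met.
(a) = F AND F = false.
(i) start within hours — holds.
(ii) no residence in 200 ft — met.
(b): T AND T → true.
(3) = F OR T = true.
Overall: T AND T AND T → true.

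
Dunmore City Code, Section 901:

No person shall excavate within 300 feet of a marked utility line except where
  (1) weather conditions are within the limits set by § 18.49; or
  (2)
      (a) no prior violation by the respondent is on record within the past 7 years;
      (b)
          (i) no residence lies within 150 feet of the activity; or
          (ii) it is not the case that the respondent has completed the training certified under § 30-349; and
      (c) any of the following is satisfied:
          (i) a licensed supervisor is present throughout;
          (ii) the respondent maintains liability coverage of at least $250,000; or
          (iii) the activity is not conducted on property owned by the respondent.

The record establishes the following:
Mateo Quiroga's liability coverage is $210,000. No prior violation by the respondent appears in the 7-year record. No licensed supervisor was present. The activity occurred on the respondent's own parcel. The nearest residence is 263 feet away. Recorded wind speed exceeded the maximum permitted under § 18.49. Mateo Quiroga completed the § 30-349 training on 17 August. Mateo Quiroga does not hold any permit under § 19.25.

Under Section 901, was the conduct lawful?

(1) weather ok — fails.
(a) no prior violation — holds.
(i) no residence in 150 ft — satisfied.
(ii) not (training certified) — not met.
So (b) is satisfied (T OR F).
(i) supervisor present — not satisfied.
(ii) coverage ≥ $250,000 — not satisfied.
(iii) not (own property) — not satisfied.
(c) = F OR F OR F = false.
So (2) is not satisfied (T AND T AND F).
Overall: F OR F → false.

No — unlawful.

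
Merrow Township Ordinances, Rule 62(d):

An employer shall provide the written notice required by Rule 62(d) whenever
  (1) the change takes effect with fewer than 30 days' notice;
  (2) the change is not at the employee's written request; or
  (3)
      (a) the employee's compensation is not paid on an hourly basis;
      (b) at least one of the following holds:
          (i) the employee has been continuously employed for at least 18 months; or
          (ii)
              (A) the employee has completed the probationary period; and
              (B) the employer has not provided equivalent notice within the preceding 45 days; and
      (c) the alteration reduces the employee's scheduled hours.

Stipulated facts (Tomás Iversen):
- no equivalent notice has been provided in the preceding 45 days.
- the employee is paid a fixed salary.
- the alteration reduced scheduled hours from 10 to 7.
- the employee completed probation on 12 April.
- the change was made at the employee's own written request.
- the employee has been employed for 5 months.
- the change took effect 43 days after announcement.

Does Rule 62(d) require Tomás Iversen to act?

Yes — required.

(1) < 30 days' notice — not satisfied.
(2) not employee-requested — fails.
(a) not (hourly-paid) — holds.
(i) tenure ≥ 18 mo. — not satisfied.
(A) past probation — holds.
(B) no recent notice — holds.
(ii) = T AND T = true.
So (b) is satisfied (F OR T).
(c) hours reduced — met.
(3): T AND T AND T → true.
Overall: F OR F OR T → true.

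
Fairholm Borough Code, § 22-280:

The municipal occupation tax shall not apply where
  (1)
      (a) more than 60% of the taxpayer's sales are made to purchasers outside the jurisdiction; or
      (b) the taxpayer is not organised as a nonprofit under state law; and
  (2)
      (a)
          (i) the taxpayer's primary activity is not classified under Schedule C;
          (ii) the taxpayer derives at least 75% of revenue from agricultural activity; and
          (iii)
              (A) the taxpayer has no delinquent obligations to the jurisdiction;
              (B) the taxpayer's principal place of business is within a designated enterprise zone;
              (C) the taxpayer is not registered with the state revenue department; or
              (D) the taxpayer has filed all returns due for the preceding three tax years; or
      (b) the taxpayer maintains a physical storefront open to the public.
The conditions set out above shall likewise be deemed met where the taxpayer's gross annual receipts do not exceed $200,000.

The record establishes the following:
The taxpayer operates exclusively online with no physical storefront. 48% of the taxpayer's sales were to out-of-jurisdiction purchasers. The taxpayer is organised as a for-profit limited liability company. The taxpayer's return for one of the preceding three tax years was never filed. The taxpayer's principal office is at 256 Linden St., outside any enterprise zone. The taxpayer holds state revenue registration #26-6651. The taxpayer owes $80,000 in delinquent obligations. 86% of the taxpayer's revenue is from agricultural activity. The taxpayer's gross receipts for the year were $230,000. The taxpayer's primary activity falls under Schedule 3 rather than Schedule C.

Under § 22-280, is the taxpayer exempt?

(a) >60% out-of-jur. sales — not satisfied.
(b) not (nonprofit) — met.
(1) = F OR T = true.
(i) not (Schedule C activity) — holds.
(ii) ≥75% agricultural — holds.
(A) no delinquency — not satisfied.
(B) in enterprise zone — not met.
(C) not (state-registered) — not satisfied.
(D) returns current — fails.
(iii): F OR F OR F OR F → false.
So (a) is not satisfied (T AND T AND F).
(b) has storefront — fails.
(2) = F OR F = false.
Overall = T AND F = false.
Exception (receipts ≤ $200,000) — not satisfied.
Result: main false OR exception false → false.

No — not exempt.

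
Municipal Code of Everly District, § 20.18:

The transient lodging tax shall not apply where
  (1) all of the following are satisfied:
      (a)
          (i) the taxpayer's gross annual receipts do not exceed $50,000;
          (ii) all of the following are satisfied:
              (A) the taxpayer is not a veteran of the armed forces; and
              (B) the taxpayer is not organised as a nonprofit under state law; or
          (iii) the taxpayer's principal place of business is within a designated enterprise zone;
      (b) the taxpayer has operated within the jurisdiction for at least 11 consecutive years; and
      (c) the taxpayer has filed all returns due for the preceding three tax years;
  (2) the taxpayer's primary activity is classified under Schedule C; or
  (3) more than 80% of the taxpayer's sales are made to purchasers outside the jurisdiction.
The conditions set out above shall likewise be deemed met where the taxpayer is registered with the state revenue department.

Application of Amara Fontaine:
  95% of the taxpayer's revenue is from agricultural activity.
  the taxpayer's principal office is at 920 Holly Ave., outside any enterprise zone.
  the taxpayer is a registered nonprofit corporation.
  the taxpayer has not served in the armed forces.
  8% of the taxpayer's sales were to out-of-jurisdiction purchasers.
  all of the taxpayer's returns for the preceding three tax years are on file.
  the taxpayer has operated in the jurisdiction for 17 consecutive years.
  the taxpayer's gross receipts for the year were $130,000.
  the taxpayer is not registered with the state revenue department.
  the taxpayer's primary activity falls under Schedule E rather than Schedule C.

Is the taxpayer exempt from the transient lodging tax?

(i) receipts ≤ $50,000 — not met.
(A) not (veteran) — holds.
(B) not (nonprofit) — fails.
(ii): T AND F → false.
(iii) in enterprise zone — fails.
(a) = F OR F OR F = false.
(b) ≥ 11 yrs in jurisdiction — met.
(c) returns current — holds.
So (1) is not satisfied (F AND T AND T).
(2) Schedule C activity — not satisfied.
(3) >80% out-of-jur. sales — not satisfied.
Overall = F OR F OR F = false.
Exception (state-registered) — not satisfied.
Result: main false OR exception false → false.

No — not exempt.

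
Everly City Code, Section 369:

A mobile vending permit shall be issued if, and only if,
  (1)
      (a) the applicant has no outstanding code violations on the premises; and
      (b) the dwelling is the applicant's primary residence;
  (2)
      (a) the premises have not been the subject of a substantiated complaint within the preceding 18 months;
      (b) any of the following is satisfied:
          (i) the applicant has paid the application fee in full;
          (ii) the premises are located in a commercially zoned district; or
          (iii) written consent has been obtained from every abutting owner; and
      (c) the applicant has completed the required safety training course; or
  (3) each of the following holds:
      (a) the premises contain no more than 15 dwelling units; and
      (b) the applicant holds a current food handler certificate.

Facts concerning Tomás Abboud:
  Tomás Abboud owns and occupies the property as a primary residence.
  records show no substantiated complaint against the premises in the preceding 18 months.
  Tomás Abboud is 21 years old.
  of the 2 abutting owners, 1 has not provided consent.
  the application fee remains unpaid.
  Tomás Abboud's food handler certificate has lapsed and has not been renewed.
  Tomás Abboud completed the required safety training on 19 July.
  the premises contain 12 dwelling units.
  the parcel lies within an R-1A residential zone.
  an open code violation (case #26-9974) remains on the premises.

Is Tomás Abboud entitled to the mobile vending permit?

(a) no code violations — not satisfied.
(b) primary residence — holds.
So (1) is not satisfied (F AND T).
(a) no complaint in 18 mo. — met.
(i) fee paid — fails.
(ii) commercially zoned — fails.
(iii) all abutters consent — not satisfied.
So (b) is not satisfied (F OR F OR F).
(c) safety training — holds.
(2): T AND F AND T → false.
(a) ≤ 15 units — holds.
(b) food handler cert. — not met.
So (3) is not satisfied (T AND F).
Overall: F OR F OR F → false.

No — denied.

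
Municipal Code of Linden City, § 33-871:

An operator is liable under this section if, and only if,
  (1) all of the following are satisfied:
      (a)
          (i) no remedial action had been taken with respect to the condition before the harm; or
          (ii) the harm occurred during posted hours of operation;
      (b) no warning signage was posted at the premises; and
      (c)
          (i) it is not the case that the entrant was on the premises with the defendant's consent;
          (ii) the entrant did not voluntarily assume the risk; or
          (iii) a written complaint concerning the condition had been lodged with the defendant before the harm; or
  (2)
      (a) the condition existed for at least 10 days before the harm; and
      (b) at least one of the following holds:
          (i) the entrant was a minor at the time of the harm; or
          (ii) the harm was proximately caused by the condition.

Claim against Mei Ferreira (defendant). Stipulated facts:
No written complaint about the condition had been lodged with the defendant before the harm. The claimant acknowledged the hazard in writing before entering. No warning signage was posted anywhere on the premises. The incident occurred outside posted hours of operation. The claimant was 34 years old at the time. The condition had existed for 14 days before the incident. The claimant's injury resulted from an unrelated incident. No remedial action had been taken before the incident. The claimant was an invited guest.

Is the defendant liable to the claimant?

(i) no remedial action — holds.
(ii) during posted hours — not satisfied.
(a): T OR F → true.
(b) no signage posted — holds.
(i) not (consent to enter) — not met.
(ii) no assumed risk — not satisfied.
(iii) complaint lodged — fails.
(c): F OR F OR F → false.
(1) = T AND T AND F = false.
(a) condition ≥10 days old — holds.
(i) entrant a minor — not met.
(ii) proximate cause — not met.
(b): F OR F → false.
(2) = T AND F = false.
Overall: F OR F → false.

No — not liable.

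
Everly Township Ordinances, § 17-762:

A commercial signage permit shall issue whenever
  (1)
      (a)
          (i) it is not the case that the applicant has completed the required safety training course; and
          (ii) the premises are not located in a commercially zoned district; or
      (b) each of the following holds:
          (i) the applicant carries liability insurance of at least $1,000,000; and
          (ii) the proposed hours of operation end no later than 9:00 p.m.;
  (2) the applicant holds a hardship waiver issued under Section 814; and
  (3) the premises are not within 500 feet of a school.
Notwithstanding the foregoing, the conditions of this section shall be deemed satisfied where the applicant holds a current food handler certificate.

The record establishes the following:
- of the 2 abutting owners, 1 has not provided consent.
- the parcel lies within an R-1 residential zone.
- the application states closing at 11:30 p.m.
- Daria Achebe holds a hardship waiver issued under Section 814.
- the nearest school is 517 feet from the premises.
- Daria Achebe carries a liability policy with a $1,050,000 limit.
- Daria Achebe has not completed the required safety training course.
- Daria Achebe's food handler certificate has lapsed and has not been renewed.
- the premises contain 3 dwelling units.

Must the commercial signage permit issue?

Yes — granted.

(i) not (safety training) — satisfied.
(ii) not (commercially zoned) — met.
So (a) is satisfied (T AND T).
(i) insurance ≥ $1,000,000 — holds.
(ii) closes by 9 p.m. — not met.
(b): T AND F → false.
So (1) is satisfied (T OR F).
(2) hardship waiver — holds.
(3) ≥500 ft from school — holds.
Overall = T AND T AND T = true.
Exception (food handler cert.) — not satisfied.
Result: main true OR exception false → true.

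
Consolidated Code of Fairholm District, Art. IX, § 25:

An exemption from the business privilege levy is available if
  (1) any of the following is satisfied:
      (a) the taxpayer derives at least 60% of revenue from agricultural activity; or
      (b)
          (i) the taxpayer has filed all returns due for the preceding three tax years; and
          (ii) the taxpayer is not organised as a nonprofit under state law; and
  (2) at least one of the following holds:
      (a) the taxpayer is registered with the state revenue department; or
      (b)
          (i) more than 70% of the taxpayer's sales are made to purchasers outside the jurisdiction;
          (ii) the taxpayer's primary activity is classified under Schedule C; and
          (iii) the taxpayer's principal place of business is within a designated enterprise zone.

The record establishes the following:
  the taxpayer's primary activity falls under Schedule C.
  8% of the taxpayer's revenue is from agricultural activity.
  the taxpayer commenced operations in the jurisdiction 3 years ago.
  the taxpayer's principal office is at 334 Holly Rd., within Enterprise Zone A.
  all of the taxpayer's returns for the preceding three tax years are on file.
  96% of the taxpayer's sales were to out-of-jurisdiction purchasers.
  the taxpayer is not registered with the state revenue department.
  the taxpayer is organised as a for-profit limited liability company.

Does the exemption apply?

(a) ≥60% agricultural — not satisfied.
(i) returns current — satisfied.
(ii) not (nonprofit) — satisfied.
(b): T AND T → true.
(1) = F OR T = true.
(a) state-registered — not satisfied.
(i) >70% out-of-jur. sales — satisfied.
(ii) Schedule C activity — holds.
(iii) in enterprise zone — holds.
(b): T AND T AND T → true.
So (2) is satisfied (F OR T).
Overall = T AND T = true.

Yes — exempt.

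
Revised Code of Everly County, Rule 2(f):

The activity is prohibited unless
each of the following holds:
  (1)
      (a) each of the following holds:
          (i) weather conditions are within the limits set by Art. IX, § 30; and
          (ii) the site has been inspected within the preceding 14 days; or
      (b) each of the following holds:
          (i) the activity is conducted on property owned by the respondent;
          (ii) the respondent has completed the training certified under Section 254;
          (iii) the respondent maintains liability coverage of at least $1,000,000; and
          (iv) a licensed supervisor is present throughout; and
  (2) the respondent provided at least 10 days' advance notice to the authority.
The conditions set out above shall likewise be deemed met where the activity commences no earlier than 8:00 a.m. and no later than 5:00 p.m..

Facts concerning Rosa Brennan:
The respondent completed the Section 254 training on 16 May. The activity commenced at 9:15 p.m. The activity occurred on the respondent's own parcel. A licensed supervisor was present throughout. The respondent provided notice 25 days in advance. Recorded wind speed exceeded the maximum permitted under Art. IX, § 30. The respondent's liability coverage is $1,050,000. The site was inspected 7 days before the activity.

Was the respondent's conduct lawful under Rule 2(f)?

(i) weather ok — fails.
(ii) site inspected — satisfied.
So (a) is not satisfied (F AND T).
(i) own property — met.
(ii) training certified — satisfied.
(iii) coverage ≥ $1,000,000 — satisfied.
(iv) supervisor present — holds.
So (b) is satisfied (T AND T AND T AND T).
So (1) is satisfied (F OR T).
(2) ≥10 days' notice — holds.
So Overall is satisfied (T AND T).
Exception (start within hours) — not satisfied.
Result: main true OR exception false → true.

Yes — lawful.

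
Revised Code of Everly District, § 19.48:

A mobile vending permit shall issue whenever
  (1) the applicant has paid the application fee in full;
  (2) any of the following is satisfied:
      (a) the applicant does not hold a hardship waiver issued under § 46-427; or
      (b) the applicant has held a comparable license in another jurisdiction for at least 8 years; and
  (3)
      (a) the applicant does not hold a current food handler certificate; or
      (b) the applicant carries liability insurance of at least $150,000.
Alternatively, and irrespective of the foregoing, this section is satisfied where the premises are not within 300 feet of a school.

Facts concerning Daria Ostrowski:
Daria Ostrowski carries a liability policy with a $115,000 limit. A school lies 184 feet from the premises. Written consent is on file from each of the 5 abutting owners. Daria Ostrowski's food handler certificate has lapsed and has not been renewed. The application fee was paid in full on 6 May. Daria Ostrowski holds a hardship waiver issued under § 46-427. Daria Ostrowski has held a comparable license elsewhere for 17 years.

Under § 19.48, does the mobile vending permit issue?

(1) fee paid — met.
(a) not (hardship waiver) — fails.
(b) prior license ≥ 8 yr — satisfied.
So (2) is satisfied (F OR T).
(a) not (food handler cert.) — holds.
(b) insurance ≥ $150,000 — not met.
So (3) is satisfied (T OR F).
Overall = T AND T AND T = true.
Exception (≥300 ft from school) — not satisfied.
Result: main true OR exception false → true.

Yes — granted.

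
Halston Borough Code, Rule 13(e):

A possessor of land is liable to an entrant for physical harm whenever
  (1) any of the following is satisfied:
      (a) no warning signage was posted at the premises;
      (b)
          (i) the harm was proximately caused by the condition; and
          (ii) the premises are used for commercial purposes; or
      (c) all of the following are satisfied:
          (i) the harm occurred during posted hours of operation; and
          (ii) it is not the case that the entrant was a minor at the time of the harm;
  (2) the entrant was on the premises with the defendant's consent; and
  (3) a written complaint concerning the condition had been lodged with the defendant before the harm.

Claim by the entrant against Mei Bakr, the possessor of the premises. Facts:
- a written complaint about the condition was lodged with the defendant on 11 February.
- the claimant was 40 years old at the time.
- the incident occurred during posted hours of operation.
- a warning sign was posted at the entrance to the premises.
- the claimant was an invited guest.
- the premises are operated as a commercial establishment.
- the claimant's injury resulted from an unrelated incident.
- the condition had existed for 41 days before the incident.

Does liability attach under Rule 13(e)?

(a) no signage posted — fails.
(i) proximate cause — not met.
(ii) commercial use — met.
(b): F AND T → false.
(i) during posted hours — satisfied.
(ii) not (entrant a minor) — holds.
(c): T AND T → true.
So (1) is satisfied (F OR F OR T).
(2) consent to enter — holds.
(3) complaint lodged — satisfied.
Overall: T AND T AND T → true.

Yes — liable.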